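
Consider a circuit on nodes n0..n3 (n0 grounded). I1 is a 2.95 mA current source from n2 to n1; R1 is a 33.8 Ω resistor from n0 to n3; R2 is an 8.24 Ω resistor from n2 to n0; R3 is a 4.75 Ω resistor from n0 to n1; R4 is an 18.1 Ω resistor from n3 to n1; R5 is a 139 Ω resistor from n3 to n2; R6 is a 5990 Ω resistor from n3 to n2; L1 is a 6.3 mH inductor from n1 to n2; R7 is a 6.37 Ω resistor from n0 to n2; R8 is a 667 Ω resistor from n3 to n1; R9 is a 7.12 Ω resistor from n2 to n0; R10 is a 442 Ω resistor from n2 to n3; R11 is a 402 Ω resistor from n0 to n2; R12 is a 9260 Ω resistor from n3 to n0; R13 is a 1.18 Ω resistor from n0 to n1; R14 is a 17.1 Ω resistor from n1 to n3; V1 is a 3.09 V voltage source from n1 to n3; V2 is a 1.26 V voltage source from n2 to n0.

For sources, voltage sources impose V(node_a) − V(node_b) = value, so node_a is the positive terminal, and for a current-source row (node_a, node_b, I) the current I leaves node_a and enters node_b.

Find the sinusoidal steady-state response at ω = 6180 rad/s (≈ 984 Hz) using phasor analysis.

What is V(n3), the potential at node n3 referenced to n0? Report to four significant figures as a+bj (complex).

-2.965-0.02657j V

Element admittances at ω=6180 rad/s:
  I1: injects 0.00295 A into n1 (from n2)
  Y(R1) = 0.02959+0.000j S between n0,n3
  Y(R2) = 0.1214+0.000j S between n2,n0
  Y(R3) = 0.2105+0.000j S between n0,n1
  Y(R4) = 0.05525+0.000j S between n3,n1
  Y(R5) = 0.007194+0.000j S between n3,n2
  Y(R6) = 0.0001669+0.000j S between n3,n2
  Y(L1) = 0.000-0.02568j S between n1,n2
  Y(R7) = 0.1570+0.000j S between n0,n2
  Y(R8) = 0.001499+0.000j S between n3,n1
  Y(R9) = 0.1404+0.000j S between n2,n0
  Y(R10) = 0.002262+0.000j S between n2,n3
  Y(R11) = 0.002488+0.000j S between n0,n2
  Y(R12) = 0.0001080+0.000j S between n3,n0
  Y(R13) = 0.8475+0.000j S between n0,n1
  Y(R14) = 0.05848+0.000j S between n1,n3
  V1: constraint V(n1)−V(n3) = 3.09
  V2: constraint V(n2)−V(n0) = 1.26
Assemble and solve the 5×5 MNA system:
  V(n1)=0.1251-0.02657j  V(n2)=1.260+0.000j  V(n3)=-2.965-0.02657j
  i(V1)=-0.4848-0.001044j  i(V2)=-0.5751+0.02889j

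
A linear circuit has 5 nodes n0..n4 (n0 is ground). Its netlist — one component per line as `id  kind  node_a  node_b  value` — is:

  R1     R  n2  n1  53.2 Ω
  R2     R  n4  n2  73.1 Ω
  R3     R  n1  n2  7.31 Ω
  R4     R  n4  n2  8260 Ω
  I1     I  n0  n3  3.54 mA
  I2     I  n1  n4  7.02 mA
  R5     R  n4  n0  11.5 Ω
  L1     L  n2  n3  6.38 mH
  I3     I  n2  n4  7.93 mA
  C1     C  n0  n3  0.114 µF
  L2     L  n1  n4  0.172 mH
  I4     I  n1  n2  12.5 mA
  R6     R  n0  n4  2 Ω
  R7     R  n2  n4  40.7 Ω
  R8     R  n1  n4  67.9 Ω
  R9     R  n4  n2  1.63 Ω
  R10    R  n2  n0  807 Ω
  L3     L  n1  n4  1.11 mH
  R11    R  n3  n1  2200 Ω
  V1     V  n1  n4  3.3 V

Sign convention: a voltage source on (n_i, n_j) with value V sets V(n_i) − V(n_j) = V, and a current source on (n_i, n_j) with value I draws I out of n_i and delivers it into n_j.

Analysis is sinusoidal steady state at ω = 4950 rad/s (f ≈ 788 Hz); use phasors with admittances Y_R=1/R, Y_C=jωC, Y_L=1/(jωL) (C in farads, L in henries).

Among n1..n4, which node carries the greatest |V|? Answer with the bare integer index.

1

Element admittances at ω=4950 rad/s:
  Y(R1) = 0.01880+0.000j S between n2,n1
  Y(R2) = 0.01368+0.000j S between n4,n2
  Y(R3) = 0.1368+0.000j S between n1,n2
  Y(R4) = 0.0001211+0.000j S between n4,n2
  I1: injects 0.00354 A into n3 (from n0)
  I2: injects 0.00702 A into n4 (from n1)
  Y(R5) = 0.08696+0.000j S between n4,n0
  Y(L1) = 0.000-0.03166j S between n2,n3
  I3: injects 0.00793 A into n4 (from n2)
  Y(C1) = 0.000+0.0005643j S between n0,n3
  Y(L2) = 0.000-1.175j S between n1,n4
  I4: injects 0.0125 A into n2 (from n1)
  Y(R6) = 0.5000+0.000j S between n0,n4
  Y(R7) = 0.02457+0.000j S between n2,n4
  Y(R8) = 0.01473+0.000j S between n1,n4
  Y(R9) = 0.6135+0.000j S between n4,n2
  Y(R10) = 0.001239+0.000j S between n2,n0
  Y(L3) = 0.000-0.1820j S between n1,n4
  Y(R11) = 0.0004545+0.000j S between n3,n1
  V1: constraint V(n1)−V(n4) = 3.3
Assemble and solve the 5×5 MNA system:
  V(n1)=3.305-0.0006372j  V(n2)=0.6513-0.001186j  V(n3)=0.6654+0.1512j  V(n4)=0.004801-0.0006372j
  i(V1)=-0.4822+4.477j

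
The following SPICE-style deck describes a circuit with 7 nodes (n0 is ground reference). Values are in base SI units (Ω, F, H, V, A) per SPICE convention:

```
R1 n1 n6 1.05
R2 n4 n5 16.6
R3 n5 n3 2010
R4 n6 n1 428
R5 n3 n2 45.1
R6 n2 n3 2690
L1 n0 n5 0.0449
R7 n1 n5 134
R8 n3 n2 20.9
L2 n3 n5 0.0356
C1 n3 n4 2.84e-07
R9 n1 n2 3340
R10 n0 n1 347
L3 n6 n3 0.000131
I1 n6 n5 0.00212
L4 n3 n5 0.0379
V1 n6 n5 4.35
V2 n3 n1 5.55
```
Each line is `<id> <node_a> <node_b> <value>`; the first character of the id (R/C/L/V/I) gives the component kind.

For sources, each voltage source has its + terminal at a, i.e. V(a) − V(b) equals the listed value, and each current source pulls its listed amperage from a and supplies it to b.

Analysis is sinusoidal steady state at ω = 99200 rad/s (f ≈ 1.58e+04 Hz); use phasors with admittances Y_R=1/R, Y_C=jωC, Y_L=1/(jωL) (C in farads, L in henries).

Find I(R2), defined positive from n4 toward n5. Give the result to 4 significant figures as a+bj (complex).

0.1007+0.2273j A

MNA unknowns: 6 node voltages V₁..V_6 plus 2 source currents (V1, V2)
R1: Y=0.9524+0.000j on G[1,6]
R2: Y=0.06024+0.000j on G[4,5]
R3: Y=0.0004975+0.000j on G[5,3]
R4: Y=0.002336+0.000j on G[6,1]
R5: Y=0.02217+0.000j on G[3,2]
R6: Y=0.0003717+0.000j on G[2,3]
L1: Y=0.000-0.0002245j on G[0,5]
R7: Y=0.007463+0.000j on G[1,5]
R8: Y=0.04785+0.000j on G[3,2]
L2: Y=0.000-0.0002832j on G[3,5]
C1: Y=0.000+0.02817j on G[3,4]
R9: Y=0.0002994+0.000j on G[1,2]
R10: Y=0.002882+0.000j on G[0,1]
L3: Y=0.000-0.07695j on G[6,3]
I1: z[6]−=0.00212, z[5]+=0.00212
L4: Y=0.000-0.0002660j on G[3,5]
V1: row V6−V5=4.35, i_V1 at 6,5
V2: row V3−V1=5.55, i_V2 at 3,1
solve → V1=0.04086-0.3233j, V2=5.567-0.3233j, V3=5.591-0.3233j, V4=-2.479+3.249j, V5=-4.149-0.5245j, V6=0.2006-0.5245j
aux → i_V1=-0.1391-0.2227j, i_V2=-0.1227+0.1927j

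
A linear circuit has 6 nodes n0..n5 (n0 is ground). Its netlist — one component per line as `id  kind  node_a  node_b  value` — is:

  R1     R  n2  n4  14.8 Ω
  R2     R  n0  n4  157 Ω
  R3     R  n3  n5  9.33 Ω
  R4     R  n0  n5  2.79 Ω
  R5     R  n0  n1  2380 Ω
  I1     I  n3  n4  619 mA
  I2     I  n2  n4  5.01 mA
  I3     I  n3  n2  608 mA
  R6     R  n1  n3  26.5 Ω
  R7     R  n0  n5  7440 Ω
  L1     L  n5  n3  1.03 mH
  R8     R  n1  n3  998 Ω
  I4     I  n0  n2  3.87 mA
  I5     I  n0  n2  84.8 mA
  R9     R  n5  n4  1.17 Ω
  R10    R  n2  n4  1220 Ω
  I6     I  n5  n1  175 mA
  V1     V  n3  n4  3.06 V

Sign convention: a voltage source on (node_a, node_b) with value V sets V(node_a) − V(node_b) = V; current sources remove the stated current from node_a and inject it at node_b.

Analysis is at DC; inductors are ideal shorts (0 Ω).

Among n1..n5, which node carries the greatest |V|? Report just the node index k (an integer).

Element admittances at DC:
  Y(R1) = 0.06757 S between n2,n4
  Y(R2) = 0.006369 S between n0,n4
  Y(R3) = 0.1072 S between n3,n5
  Y(R4) = 0.3584 S between n0,n5
  Y(R5) = 0.0004202 S between n0,n1
  I1: injects 0.619 A into n4 (from n3)
  I2: injects 0.00501 A into n4 (from n2)
  I3: injects 0.608 A into n2 (from n3)
  Y(R6) = 0.03774 S between n1,n3
  Y(R7) = 0.0001344 S between n0,n5
  L1: short n5↔n3 (DC inductor)
  Y(R8) = 0.001002 S between n1,n3
  I4: injects 0.00387 A into n2 (from n0)
  I5: injects 0.0848 A into n2 (from n0)
  Y(R9) = 0.8547 S between n5,n4
  Y(R10) = 0.0008197 S between n2,n4
  I6: injects 0.175 A into n1 (from n5)
  V1: constraint V(n3)−V(n4) = 3.06
Assemble and solve the 7×7 MNA system:
  V(n1)=4.757  V(n2)=7.345  V(n3)=0.2909  V(n4)=-2.769  V(n5)=0.2909
  i(L1)=-2.895  i(V1)=-3.949

2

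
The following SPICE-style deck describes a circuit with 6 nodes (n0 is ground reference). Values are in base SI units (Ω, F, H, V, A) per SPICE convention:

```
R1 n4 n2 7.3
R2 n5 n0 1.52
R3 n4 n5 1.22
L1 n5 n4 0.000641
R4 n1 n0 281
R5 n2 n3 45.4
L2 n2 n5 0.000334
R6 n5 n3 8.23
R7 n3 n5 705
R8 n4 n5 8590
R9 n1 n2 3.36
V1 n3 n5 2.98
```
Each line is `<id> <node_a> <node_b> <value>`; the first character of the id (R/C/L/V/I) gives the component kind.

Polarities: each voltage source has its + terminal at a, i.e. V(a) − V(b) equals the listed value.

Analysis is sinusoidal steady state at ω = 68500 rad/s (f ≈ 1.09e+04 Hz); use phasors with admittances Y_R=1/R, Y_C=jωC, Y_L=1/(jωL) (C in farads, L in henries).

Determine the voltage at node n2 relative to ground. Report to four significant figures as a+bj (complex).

Apply KCL at each of the 5 non-ground nodes and solve the resulting linear system.
Node n1: branches {R4, R9} → V_1 = 0.4121+0.1274j
Node n2: branches {R1, R5, L2, R9} → V_2 = 0.4170+0.1289j
Node n3: branches {R5, R6, R7, V1} → V_3 = 2.978-0.0006890j
Node n4: branches {R1, R3, L1, R8} → V_4 = 0.05732+0.01928j
Node n5: branches {R2, R3, L1, L2, R6, R7, R8, V1} → V_5 = -0.002229-0.0006890j
Source currents: i(V1)=-0.4227+0.002854j

0.4170+0.1289j V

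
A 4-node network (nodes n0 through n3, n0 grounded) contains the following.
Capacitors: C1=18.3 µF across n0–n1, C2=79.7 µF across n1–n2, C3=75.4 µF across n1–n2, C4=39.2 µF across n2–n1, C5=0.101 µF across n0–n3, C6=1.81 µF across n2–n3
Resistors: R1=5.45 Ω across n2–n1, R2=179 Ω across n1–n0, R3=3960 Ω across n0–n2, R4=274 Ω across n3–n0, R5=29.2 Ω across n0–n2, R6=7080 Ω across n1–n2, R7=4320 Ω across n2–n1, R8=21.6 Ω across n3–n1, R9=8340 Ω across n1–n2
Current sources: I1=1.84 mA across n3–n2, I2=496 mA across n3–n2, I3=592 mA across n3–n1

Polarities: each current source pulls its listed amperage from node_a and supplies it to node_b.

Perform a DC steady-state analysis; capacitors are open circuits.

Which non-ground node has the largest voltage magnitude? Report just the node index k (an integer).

3

MNA unknowns: 3 node voltages V₁..V_3
C1: Y=0.000 on G[0,1]
C2: Y=0.000 on G[1,2]
C3: Y=0.000 on G[1,2]
R1: Y=0.1835 on G[2,1]
I1: z[3]−=0.00184, z[2]+=0.00184
R2: Y=0.005587 on G[1,0]
I2: z[3]−=0.496, z[2]+=0.496
C4: Y=0.000 on G[2,1]
R3: Y=0.0002525 on G[0,2]
C5: Y=0.000 on G[0,3]
R4: Y=0.003650 on G[3,0]
R5: Y=0.03425 on G[0,2]
C6: Y=0.000 on G[2,3]
R6: Y=0.0001412 on G[1,2]
R7: Y=0.0002315 on G[2,1]
R8: Y=0.04630 on G[3,1]
R9: Y=0.0001199 on G[1,2]
I3: z[3]−=0.592, z[1]+=0.592
solve → V1=0.02694, V2=2.301, V3=-21.80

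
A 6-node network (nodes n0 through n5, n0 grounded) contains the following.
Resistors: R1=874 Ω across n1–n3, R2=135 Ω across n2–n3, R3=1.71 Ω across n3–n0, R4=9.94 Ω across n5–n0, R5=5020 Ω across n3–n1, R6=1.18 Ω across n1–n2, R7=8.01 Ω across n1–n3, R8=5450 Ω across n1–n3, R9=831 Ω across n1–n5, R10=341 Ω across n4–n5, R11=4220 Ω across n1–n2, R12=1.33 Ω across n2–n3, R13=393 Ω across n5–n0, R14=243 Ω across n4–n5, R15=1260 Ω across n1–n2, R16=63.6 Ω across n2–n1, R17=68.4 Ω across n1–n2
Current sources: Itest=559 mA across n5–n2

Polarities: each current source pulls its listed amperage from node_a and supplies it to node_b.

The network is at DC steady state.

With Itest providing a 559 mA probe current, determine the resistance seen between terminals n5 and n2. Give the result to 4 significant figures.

Apply KCL at each of the 5 non-ground nodes and solve the resulting linear system.
Node n1: branches {R1, R5, R6, R7, R8, R9, R11, R15, R16, R17} → V_1 = 1.488
Node n2: branches {R2, R6, R11, R12, R15, R16, R17, Itest} → V_2 = 1.576
Node n3: branches {R1, R2, R3, R5, R7, R8, R12} → V_3 = 0.9418
Node n4: branches {R10, R14} → V_4 = -5.340
Node n5: branches {R4, R9, R10, R13, R14, Itest} → V_5 = -5.340

R_eq = 12.37 Ω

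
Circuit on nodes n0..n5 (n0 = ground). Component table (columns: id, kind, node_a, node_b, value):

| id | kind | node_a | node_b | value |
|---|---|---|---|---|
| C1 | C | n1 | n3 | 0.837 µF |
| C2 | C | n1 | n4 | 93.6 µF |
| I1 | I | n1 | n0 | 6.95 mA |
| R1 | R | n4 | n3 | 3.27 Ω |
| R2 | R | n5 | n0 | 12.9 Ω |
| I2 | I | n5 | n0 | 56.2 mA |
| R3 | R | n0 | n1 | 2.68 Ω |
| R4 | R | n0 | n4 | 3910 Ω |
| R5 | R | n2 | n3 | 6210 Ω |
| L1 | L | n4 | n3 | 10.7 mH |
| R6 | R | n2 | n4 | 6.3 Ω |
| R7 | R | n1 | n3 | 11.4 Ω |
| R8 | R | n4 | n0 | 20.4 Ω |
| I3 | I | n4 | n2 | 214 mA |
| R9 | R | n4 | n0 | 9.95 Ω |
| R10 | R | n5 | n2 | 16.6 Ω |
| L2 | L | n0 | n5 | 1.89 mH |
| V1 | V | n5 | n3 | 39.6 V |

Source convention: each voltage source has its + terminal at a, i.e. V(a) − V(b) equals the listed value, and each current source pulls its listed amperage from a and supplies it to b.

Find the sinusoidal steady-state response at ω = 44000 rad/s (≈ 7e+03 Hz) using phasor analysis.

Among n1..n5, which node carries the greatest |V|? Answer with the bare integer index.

Apply KCL at each of the 5 non-ground nodes and solve the resulting linear system.
Node n1: branches {C1, C2, I1, R3, R7} → V_1 = -4.161+0.3275j
Node n2: branches {R5, R6, I3, R10} → V_2 = 5.393+0.8113j
Node n3: branches {C1, R1, R5, L1, R7, V1} → V_3 = -12.75+1.607j
Node n4: branches {C2, R1, R4, L1, R6, R8, I3, R9} → V_4 = -4.082+0.5086j
Node n5: branches {R2, I2, R10, L2, V1} → V_5 = 26.85+1.607j
Source currents: i(V1)=-3.450+0.1504j

5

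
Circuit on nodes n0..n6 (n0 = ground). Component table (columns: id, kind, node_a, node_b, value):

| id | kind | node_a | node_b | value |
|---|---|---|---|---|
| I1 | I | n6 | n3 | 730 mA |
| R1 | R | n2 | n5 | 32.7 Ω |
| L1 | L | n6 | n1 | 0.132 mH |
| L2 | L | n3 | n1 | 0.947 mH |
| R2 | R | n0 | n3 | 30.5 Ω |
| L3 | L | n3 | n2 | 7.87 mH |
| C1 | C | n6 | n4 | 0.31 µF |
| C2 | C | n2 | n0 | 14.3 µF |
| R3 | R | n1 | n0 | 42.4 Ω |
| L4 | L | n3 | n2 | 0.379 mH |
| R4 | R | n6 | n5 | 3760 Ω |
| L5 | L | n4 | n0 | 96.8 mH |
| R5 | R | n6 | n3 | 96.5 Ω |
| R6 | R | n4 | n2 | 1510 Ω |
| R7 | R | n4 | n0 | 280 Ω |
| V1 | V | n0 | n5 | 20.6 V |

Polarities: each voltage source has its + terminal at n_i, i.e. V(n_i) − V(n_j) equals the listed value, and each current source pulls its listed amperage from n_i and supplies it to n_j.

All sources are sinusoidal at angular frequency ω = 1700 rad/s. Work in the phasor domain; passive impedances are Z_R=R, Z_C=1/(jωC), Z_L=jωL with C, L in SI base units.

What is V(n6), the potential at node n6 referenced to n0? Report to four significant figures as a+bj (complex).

MNA unknowns: 6 node voltages V₁..V_6 plus 1 source current (V1)
I1: z[6]−=0.73, z[3]+=0.73
R1: Y=0.03058+0.000j on G[2,5]
L1: Y=0.000-4.456j on G[6,1]
L2: Y=0.000-0.6212j on G[3,1]
R2: Y=0.03279+0.000j on G[0,3]
L3: Y=0.000-0.07474j on G[3,2]
C1: Y=0.000+0.0005270j on G[6,4]
C2: Y=0.000+0.02431j on G[2,0]
R3: Y=0.02358+0.000j on G[1,0]
L4: Y=0.000-1.552j on G[3,2]
R4: Y=0.0002660+0.000j on G[6,5]
L5: Y=0.000-0.006077j on G[4,0]
R5: Y=0.01036+0.000j on G[6,3]
R6: Y=0.0006623+0.000j on G[4,2]
R7: Y=0.003571+0.000j on G[4,0]
V1: row V0−V5=20.6, i_V1 at 0,5
solve → V1=-6.628+1.296j, V2=-6.716+1.996j, V3=-6.654+2.224j, V4=-0.1907-0.7633j, V5=-20.60+0.000j, V6=-6.631+1.131j
aux → i_V1=-0.4283-0.06133j

-6.631+1.131j V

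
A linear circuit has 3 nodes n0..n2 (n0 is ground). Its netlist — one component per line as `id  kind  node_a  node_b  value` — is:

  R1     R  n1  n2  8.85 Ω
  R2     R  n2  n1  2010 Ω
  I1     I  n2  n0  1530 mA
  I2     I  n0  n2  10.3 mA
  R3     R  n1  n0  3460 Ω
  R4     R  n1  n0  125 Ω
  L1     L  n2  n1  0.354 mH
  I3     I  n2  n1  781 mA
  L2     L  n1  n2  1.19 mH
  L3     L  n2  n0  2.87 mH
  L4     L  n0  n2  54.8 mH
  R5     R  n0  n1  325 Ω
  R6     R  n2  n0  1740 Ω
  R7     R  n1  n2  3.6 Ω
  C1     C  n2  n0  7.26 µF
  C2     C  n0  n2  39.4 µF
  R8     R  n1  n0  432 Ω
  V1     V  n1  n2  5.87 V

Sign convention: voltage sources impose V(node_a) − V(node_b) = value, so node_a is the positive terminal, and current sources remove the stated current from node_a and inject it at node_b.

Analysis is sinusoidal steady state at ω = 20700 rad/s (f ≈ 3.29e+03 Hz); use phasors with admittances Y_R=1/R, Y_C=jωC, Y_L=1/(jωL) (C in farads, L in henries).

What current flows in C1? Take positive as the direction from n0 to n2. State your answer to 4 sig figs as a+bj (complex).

0.2535+0.003812j A

Element admittances at ω=20700 rad/s:
  Y(R1) = 0.1130+0.000j S between n1,n2
  Y(R2) = 0.0004975+0.000j S between n2,n1
  I1: injects 1.53 A into n0 (from n2)
  I2: injects 0.0103 A into n2 (from n0)
  Y(R3) = 0.0002890+0.000j S between n1,n0
  Y(R4) = 0.008000+0.000j S between n1,n0
  Y(L1) = 0.000-0.1365j S between n2,n1
  I3: injects 0.781 A into n1 (from n2)
  Y(L2) = 0.000-0.04060j S between n1,n2
  Y(L3) = 0.000-0.01683j S between n2,n0
  Y(L4) = 0.000-0.0008816j S between n0,n2
  Y(R5) = 0.003077+0.000j S between n0,n1
  Y(R6) = 0.0005747+0.000j S between n2,n0
  Y(R7) = 0.2778+0.000j S between n1,n2
  Y(C1) = 0.000+0.1503j S between n2,n0
  Y(C2) = 0.000+0.8156j S between n0,n2
  Y(R8) = 0.002315+0.000j S between n1,n0
  V1: constraint V(n1)−V(n2) = 5.87
Assemble and solve the 3×3 MNA system:
  V(n1)=5.845+1.687j  V(n2)=-0.02537+1.687j
  i(V1)=-1.596+1.016j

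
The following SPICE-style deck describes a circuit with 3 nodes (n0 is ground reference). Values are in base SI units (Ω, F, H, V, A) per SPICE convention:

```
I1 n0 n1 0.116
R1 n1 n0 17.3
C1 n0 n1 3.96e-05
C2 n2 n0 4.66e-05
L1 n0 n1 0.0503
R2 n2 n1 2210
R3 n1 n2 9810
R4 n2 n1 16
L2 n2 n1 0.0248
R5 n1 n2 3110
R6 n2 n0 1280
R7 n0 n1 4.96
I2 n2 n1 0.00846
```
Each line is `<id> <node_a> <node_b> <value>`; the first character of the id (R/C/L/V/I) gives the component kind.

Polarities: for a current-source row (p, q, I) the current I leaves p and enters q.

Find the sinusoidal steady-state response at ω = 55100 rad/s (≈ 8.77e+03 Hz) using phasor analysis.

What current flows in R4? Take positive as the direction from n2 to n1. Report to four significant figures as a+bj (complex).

MNA unknowns: 2 node voltages V₁..V_2
I1: z[0]−=0.116, z[1]+=0.116
R1: Y=0.05780+0.000j on G[1,0]
C1: Y=0.000+2.182j on G[0,1]
C2: Y=0.000+2.568j on G[2,0]
L1: Y=0.000-0.0003608j on G[0,1]
R2: Y=0.0004525+0.000j on G[2,1]
R3: Y=0.0001019+0.000j on G[1,2]
R4: Y=0.06250+0.000j on G[2,1]
L2: Y=0.000-0.0007318j on G[2,1]
R5: Y=0.0003215+0.000j on G[1,2]
R6: Y=0.0007813+0.000j on G[2,0]
R7: Y=0.2016+0.000j on G[0,1]
I2: z[2]−=0.00846, z[1]+=0.00846
solve → V1=0.008348-0.05579j, V2=-0.001457+0.003069j

-0.0006128+0.003679j A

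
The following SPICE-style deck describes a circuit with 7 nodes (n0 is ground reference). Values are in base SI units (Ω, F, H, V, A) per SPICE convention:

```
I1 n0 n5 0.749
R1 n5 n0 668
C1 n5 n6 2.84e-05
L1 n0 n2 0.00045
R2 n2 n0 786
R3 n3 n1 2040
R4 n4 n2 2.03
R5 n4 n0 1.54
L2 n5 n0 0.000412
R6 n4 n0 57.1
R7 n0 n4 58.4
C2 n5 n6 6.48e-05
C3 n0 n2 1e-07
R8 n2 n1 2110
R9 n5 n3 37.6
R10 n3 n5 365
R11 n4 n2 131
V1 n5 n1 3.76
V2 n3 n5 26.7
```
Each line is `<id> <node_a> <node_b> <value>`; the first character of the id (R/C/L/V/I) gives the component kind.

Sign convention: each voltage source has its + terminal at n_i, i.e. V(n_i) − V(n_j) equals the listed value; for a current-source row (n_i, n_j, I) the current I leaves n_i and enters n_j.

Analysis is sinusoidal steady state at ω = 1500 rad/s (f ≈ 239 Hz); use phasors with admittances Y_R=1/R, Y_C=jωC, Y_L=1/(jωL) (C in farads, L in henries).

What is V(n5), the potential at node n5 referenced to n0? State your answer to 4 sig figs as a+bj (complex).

0.0005655+0.4640j V

MNA unknowns: 6 node voltages V₁..V_6 plus 2 source currents (V1, V2)
I1: z[0]−=0.749, z[5]+=0.749
R1: Y=0.001497+0.000j on G[5,0]
C1: Y=0.000+0.04260j on G[5,6]
L1: Y=0.000-1.481j on G[0,2]
R2: Y=0.001272+0.000j on G[2,0]
R3: Y=0.0004902+0.000j on G[3,1]
R4: Y=0.4926+0.000j on G[4,2]
R5: Y=0.6494+0.000j on G[4,0]
L2: Y=0.000-1.618j on G[5,0]
R6: Y=0.01751+0.000j on G[4,0]
R7: Y=0.01712+0.000j on G[0,4]
C2: Y=0.000+0.09720j on G[5,6]
C3: Y=0.000+0.0001500j on G[0,2]
R8: Y=0.0004739+0.000j on G[2,1]
R9: Y=0.02660+0.000j on G[5,3]
R10: Y=0.002740+0.000j on G[3,5]
R11: Y=0.007634+0.000j on G[4,2]
V1: row V5−V1=3.76, i_V1 at 5,1
V2: row V3−V5=26.7, i_V2 at 3,5
solve → V1=-3.759+0.4640j, V2=-0.0003702-0.001130j, V3=26.70+0.4640j, V4=-0.0001564-0.0004774j, V5=0.0005655+0.4640j, V6=0.0005655+0.4640j
aux → i_V1=-0.01671+0.0002204j, i_V2=-0.7982+0.000j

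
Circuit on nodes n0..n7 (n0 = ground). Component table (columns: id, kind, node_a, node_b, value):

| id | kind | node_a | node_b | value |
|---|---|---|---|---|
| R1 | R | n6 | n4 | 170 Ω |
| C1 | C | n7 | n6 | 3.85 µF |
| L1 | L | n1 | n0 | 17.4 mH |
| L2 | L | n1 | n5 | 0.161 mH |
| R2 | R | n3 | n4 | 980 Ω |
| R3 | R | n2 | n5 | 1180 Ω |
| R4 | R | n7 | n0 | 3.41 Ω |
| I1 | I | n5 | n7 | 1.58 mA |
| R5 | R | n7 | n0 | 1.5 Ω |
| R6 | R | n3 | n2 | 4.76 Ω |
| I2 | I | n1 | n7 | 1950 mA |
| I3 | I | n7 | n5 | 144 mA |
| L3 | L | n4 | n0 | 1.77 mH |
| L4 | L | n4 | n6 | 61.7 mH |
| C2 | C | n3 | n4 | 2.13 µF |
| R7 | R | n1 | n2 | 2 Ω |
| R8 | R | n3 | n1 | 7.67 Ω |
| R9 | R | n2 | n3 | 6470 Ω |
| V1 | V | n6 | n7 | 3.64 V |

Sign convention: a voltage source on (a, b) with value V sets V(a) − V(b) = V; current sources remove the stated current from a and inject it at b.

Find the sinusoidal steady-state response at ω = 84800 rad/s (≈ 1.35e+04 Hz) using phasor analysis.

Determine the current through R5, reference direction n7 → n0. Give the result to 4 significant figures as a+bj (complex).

Element admittances at ω=84800 rad/s:
  Y(R1) = 0.005882+0.000j S between n6,n4
  Y(C1) = 0.000+0.3265j S between n7,n6
  Y(L1) = 0.000-0.0006777j S between n1,n0
  Y(L2) = 0.000-0.07325j S between n1,n5
  Y(R2) = 0.001020+0.000j S between n3,n4
  Y(R3) = 0.0008475+0.000j S between n2,n5
  Y(R4) = 0.2933+0.000j S between n7,n0
  I1: injects 0.00158 A into n7 (from n5)
  Y(R5) = 0.6667+0.000j S between n7,n0
  Y(R6) = 0.2101+0.000j S between n3,n2
  I2: injects 1.95 A into n7 (from n1)
  I3: injects 0.144 A into n5 (from n7)
  Y(L3) = 0.000-0.006662j S between n4,n0
  Y(L4) = 0.000-0.0001911j S between n4,n6
  Y(C2) = 0.000+0.1806j S between n3,n4
  Y(R7) = 0.5000+0.000j S between n1,n2
  Y(R8) = 0.1304+0.000j S between n3,n1
  Y(R9) = 0.0001546+0.000j S between n2,n3
  V1: constraint V(n6)−V(n7) = 3.64
Assemble and solve the 8×8 MNA system:
  V(n1)=-120.8-138.8j  V(n2)=-119.0-138.7j  V(n3)=-114.7-138.5j  V(n4)=-114.2-148.0j  V(n5)=-120.8-136.8j  V(n6)=4.765-0.8777j  V(n7)=1.125-0.8777j
  i(V1)=-0.7277-2.031j

0.7500-0.5851j A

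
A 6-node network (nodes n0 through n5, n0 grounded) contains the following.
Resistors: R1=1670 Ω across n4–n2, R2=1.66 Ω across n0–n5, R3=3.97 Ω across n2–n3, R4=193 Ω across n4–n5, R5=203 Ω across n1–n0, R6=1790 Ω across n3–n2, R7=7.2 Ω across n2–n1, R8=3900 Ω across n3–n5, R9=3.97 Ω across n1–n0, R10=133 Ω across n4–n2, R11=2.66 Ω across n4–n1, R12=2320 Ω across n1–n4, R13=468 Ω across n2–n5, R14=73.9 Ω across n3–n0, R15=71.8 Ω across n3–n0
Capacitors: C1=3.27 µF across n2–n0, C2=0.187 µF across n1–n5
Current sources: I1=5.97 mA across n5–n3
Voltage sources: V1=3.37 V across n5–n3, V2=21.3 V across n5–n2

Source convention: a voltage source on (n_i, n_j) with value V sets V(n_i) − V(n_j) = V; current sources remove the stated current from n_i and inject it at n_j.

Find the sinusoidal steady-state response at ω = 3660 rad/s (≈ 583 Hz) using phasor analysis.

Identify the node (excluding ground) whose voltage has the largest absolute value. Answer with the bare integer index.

Apply KCL at each of the 5 non-ground nodes and solve the resulting linear system.
Node n1: branches {R5, R7, R9, C2, R11, R12} → V_1 = -6.595+0.1269j
Node n2: branches {R1, R3, C1, R6, R7, R10, R13, V2} → V_2 = -18.46+0.2990j
Node n3: branches {R3, R6, R8, I1, R14, R15, V1} → V_3 = -0.5285+0.2990j
Node n4: branches {R1, R4, R10, R11, R12} → V_4 = -6.716+0.1327j
Node n5: branches {R2, R4, R8, C2, I1, R13, V1, V2} → V_5 = 2.841+0.2990j
Source currents: i(V1)=4.505+0.008211j, i(V2)=-6.319-0.1957j

2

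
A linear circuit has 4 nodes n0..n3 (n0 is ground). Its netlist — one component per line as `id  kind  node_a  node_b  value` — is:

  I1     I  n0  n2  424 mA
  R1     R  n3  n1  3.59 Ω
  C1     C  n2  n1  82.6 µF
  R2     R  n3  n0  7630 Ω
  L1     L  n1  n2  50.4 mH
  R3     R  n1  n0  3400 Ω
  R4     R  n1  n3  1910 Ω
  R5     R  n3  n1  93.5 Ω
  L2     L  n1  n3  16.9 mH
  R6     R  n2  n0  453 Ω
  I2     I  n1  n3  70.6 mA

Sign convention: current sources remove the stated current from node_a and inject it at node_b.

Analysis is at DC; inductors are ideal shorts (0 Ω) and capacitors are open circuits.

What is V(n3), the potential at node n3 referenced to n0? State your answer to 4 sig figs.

Apply KCL at each of the 3 non-ground nodes and solve the resulting linear system.
Node n1: branches {R1, C1, L1, R3, R4, R5, L2, I2} → V_1 = 161.1
Node n2: branches {I1, C1, L1, R6} → V_2 = 161.1
Node n3: branches {R1, R2, R4, R5, L2, I2} → V_3 = 161.1
Source currents: i(L1)=-0.06848, i(L2)=-0.04949

161.1 V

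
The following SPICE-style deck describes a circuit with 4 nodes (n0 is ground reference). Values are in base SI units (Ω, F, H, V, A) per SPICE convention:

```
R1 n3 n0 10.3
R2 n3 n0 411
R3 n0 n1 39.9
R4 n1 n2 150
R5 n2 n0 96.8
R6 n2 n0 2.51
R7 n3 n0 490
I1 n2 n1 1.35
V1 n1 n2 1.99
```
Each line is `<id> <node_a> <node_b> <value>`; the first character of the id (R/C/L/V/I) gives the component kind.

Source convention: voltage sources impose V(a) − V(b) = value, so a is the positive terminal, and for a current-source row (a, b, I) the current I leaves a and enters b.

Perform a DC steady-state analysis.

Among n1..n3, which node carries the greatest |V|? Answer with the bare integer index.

Element admittances at DC:
  Y(R1) = 0.09709 S between n3,n0
  Y(R2) = 0.002433 S between n3,n0
  Y(R3) = 0.02506 S between n0,n1
  Y(R4) = 0.006667 S between n1,n2
  Y(R5) = 0.01033 S between n2,n0
  Y(R6) = 0.3984 S between n2,n0
  Y(R7) = 0.002041 S between n3,n0
  I1: injects 1.35 A into n1 (from n2)
  V1: constraint V(n1)−V(n2) = 1.99
Assemble and solve the 4×4 MNA system:
  V(n1)=1.875  V(n2)=-0.1150  V(n3)=0.000
  i(V1)=1.290

1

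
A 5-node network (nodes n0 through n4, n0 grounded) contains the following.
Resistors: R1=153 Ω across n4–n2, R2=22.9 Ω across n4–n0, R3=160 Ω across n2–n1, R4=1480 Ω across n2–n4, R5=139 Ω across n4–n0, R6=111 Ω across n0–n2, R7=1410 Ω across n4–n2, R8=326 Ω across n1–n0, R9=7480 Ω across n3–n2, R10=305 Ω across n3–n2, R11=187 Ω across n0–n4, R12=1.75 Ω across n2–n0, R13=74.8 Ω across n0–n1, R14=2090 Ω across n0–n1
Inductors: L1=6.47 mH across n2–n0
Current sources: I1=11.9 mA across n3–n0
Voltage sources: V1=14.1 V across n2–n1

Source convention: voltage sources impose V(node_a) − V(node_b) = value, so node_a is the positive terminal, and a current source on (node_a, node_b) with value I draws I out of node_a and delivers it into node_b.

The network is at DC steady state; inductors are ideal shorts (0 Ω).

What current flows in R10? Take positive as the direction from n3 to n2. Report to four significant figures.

Element admittances at DC:
  Y(R1) = 0.006536 S between n4,n2
  Y(R2) = 0.04367 S between n4,n0
  Y(R3) = 0.006250 S between n2,n1
  Y(R4) = 0.0006757 S between n2,n4
  Y(R5) = 0.007194 S between n4,n0
  Y(R6) = 0.009009 S between n0,n2
  Y(R7) = 0.0007092 S between n4,n2
  L1: short n2↔n0 (DC inductor)
  Y(R8) = 0.003067 S between n1,n0
  Y(R9) = 0.0001337 S between n3,n2
  Y(R10) = 0.003279 S between n3,n2
  Y(R11) = 0.005348 S between n0,n4
  Y(R12) = 0.5714 S between n2,n0
  Y(R13) = 0.01337 S between n0,n1
  I1: injects 0.0119 A into n0 (from n3)
  Y(R14) = 0.0004785 S between n0,n1
  V1: constraint V(n2)−V(n1) = 14.1
Assemble and solve the 6×6 MNA system:
  V(n1)=-14.10  V(n2)=0.000  V(n3)=-3.487  V(n4)=0.000
  i(L1)=0.2266  i(V1)=-0.3266

-0.01143 A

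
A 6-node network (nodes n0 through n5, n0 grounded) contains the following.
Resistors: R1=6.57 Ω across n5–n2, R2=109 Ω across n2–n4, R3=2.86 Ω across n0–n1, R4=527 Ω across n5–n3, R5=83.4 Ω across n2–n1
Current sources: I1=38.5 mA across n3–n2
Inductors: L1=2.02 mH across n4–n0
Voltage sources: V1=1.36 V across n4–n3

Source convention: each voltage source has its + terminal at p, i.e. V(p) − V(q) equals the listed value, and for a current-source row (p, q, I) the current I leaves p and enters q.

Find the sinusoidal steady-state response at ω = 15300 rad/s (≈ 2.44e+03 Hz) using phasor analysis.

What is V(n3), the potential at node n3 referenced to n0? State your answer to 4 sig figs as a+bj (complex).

-1.457-0.5520j V

MNA unknowns: 5 node voltages V₁..V_5 plus 1 source current (V1)
R1: Y=0.1522+0.000j on G[5,2]
R2: Y=0.009174+0.000j on G[2,4]
I1: z[3]−=0.0385, z[2]+=0.0385
L1: Y=0.000-0.03236j on G[4,0]
R3: Y=0.3497+0.000j on G[0,1]
R4: Y=0.001898+0.000j on G[5,3]
R5: Y=0.01199+0.000j on G[2,1]
V1: row V4−V3=1.36, i_V1 at 4,3
solve → V1=0.05108-0.008931j, V2=1.541-0.2694j, V3=-1.457-0.5520j, V4=-0.09652-0.5520j, V5=1.504-0.2729j
aux → i_V1=0.03288-0.0005297j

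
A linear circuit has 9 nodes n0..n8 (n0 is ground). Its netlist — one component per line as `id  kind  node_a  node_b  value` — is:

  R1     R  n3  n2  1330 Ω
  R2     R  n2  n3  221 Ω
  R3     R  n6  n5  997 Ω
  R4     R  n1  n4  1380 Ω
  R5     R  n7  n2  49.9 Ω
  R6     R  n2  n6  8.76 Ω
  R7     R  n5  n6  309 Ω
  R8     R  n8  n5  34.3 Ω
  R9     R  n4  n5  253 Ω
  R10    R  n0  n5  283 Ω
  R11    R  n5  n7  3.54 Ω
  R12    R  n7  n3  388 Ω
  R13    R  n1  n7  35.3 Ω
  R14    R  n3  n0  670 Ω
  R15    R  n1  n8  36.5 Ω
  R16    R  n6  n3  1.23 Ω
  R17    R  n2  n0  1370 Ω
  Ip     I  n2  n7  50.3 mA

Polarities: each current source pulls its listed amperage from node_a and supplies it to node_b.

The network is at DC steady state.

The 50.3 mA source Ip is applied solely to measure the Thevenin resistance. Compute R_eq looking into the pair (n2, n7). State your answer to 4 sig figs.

R_eq = 36.17 Ω

MNA unknowns: 8 node voltages V₁..V_8
R1: Y=0.0007519 on G[3,2]
R2: Y=0.004525 on G[2,3]
R3: Y=0.001003 on G[6,5]
R4: Y=0.0007246 on G[1,4]
R5: Y=0.02004 on G[7,2]
R6: Y=0.1142 on G[2,6]
R7: Y=0.003236 on G[5,6]
R8: Y=0.02915 on G[8,5]
R9: Y=0.003953 on G[4,5]
R10: Y=0.003534 on G[0,5]
R11: Y=0.2825 on G[5,7]
R12: Y=0.002577 on G[7,3]
R13: Y=0.02833 on G[1,7]
R14: Y=0.001493 on G[3,0]
R15: Y=0.02740 on G[1,8]
R16: Y=0.8130 on G[6,3]
R17: Y=0.0007299 on G[2,0]
Ip: z[2]−=0.0503, z[7]+=0.0503
solve → V1=0.6814, V2=-1.127, V3=-1.012, V4=0.6634, V5=0.6601, V6=-1.018, V7=0.6925, V8=0.6704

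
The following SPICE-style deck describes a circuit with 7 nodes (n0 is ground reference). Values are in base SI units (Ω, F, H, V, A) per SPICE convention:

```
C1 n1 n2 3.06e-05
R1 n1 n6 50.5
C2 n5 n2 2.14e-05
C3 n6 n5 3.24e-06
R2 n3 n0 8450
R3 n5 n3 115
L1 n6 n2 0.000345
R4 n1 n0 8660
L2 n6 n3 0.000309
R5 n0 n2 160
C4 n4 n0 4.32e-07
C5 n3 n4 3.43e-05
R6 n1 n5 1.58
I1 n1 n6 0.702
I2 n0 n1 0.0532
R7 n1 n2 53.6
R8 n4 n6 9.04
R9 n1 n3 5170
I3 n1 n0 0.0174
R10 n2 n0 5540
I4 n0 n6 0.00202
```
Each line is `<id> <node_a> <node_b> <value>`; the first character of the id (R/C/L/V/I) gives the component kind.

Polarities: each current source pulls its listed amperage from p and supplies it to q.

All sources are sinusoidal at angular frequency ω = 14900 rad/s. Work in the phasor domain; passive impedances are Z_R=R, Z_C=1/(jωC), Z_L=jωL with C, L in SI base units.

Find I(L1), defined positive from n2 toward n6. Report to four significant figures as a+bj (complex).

-0.8324+0.1501j A

Apply KCL at each of the 6 non-ground nodes and solve the resulting linear system.
Node n1: branches {C1, R1, R4, R6, I1, I2, R7, R9, I3} → V_1 = 4.516-4.304j
Node n2: branches {C1, C2, L1, R5, R7, R10} → V_2 = 4.502-5.366j
Node n3: branches {R2, R3, L2, C5, R9} → V_3 = 5.507-1.252j
Node n4: branches {C4, C5, R8} → V_4 = 5.461-1.196j
Node n5: branches {C2, C3, R3, R6} → V_5 = 4.781-4.365j
Node n6: branches {R1, C3, L1, L2, I1, R8, I4} → V_6 = 5.273-1.088j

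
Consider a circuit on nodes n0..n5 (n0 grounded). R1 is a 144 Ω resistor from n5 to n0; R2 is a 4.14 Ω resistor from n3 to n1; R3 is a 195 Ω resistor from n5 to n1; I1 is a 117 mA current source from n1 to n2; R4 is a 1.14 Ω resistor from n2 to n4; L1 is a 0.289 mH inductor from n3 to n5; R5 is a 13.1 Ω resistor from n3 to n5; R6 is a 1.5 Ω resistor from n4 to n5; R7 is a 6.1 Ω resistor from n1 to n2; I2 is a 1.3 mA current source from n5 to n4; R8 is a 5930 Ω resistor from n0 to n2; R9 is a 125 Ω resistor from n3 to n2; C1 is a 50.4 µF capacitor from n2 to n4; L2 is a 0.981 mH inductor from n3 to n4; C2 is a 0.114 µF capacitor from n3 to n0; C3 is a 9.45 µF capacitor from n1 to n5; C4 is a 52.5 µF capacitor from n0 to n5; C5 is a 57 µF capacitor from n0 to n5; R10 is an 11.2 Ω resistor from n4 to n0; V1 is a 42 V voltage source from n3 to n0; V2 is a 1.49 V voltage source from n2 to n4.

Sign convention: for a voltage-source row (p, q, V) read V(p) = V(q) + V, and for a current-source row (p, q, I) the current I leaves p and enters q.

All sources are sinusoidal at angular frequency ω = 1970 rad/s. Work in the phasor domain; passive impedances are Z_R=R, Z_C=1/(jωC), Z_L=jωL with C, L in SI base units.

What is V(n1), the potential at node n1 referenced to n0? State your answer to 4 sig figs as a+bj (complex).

42.73-0.4432j V

Apply KCL at each of the 5 non-ground nodes and solve the resulting linear system.
Node n1: branches {R2, R3, I1, R7, C3} → V_1 = 42.73-0.4432j
Node n2: branches {I1, R4, R7, R8, R9, C1, V2} → V_2 = 44.14-1.555j
Node n3: branches {R2, L1, R5, R9, L2, C2, V1} → V_3 = 42.00+0.000j
Node n4: branches {R4, R6, I2, C1, L2, R10, V2} → V_4 = 42.65-1.555j
Node n5: branches {R1, R3, L1, R5, R6, I2, C3, C4, C5} → V_5 = 47.36-2.558j
Source currents: i(V1)=-4.696-10.07j, i(V2)=-1.445+0.04708j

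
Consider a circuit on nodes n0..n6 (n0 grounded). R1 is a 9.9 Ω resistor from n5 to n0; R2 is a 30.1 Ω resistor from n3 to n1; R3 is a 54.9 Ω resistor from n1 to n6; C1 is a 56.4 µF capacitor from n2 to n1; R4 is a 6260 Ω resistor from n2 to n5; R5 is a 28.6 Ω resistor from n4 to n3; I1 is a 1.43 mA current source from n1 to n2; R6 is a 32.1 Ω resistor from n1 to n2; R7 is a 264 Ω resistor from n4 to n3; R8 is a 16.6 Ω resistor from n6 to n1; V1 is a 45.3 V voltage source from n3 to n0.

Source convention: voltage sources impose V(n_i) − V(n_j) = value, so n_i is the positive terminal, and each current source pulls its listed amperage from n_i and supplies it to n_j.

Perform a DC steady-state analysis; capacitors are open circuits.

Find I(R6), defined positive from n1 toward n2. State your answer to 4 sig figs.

0.005731 A

Apply KCL at each of the 6 non-ground nodes and solve the resulting linear system.
Node n1: branches {R2, R3, C1, I1, R6, R8} → V_1 = 45.08
Node n2: branches {C1, R4, I1, R6} → V_2 = 44.90
Node n3: branches {R2, R5, R7, V1} → V_3 = 45.30
Node n4: branches {R5, R7} → V_4 = 45.30
Node n5: branches {R1, R4} → V_5 = 0.07090
Node n6: branches {R3, R8} → V_6 = 45.08
Source currents: i(V1)=-0.007161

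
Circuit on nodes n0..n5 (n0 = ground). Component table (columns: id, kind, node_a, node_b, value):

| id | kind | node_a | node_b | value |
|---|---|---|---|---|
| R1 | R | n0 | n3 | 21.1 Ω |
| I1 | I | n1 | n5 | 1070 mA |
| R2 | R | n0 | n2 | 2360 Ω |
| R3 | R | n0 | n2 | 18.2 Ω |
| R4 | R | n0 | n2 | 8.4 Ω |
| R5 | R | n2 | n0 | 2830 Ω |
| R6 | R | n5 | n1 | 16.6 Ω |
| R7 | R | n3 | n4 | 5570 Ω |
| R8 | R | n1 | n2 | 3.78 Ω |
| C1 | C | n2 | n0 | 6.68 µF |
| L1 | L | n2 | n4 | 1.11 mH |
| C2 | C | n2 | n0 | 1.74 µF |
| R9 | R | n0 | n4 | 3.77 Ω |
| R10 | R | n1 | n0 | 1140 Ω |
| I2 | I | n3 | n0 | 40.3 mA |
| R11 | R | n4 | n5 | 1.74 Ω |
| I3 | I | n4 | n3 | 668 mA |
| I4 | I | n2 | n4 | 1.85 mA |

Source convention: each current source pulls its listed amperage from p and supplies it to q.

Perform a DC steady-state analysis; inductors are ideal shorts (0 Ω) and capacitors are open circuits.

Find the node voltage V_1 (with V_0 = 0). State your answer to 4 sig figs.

Apply KCL at each of the 5 non-ground nodes and solve the resulting linear system.
Node n1: branches {I1, R6, R8, R10} → V_1 = -4.526
Node n2: branches {R2, R3, R4, R5, R8, C1, L1, C2, I4} → V_2 = -1.503
Node n3: branches {R1, R7, I2, I3} → V_3 = 13.19
Node n4: branches {R7, L1, R9, R11, I3, I4} → V_4 = -1.503
Node n5: branches {I1, R6, R11} → V_5 = -0.1047
Source currents: i(L1)=-0.5388

-4.526 V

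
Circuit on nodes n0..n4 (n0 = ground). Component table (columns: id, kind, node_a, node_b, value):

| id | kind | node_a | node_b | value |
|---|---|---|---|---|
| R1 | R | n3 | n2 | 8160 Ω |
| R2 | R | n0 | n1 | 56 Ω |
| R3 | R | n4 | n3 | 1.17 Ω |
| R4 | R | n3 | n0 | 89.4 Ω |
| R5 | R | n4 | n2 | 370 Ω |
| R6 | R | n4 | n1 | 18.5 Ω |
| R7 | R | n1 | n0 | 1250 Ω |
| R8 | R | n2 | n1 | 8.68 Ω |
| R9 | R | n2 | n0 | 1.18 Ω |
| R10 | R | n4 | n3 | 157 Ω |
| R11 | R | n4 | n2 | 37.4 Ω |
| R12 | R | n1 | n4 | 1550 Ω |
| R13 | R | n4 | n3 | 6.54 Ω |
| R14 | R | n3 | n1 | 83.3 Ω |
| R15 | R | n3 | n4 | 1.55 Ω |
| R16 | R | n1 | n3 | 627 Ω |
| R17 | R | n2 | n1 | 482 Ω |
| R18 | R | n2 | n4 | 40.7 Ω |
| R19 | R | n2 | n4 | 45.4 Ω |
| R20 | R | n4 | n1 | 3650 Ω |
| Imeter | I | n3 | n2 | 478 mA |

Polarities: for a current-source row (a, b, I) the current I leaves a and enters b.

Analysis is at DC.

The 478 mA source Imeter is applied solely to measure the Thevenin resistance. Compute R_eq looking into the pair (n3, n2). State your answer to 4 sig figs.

R_eq = 7.971 Ω

Element admittances at DC:
  Y(R1) = 0.0001225 S between n3,n2
  Y(R2) = 0.01786 S between n0,n1
  Y(R3) = 0.8547 S between n4,n3
  Y(R4) = 0.01119 S between n3,n0
  Y(R5) = 0.002703 S between n4,n2
  Y(R6) = 0.05405 S between n4,n1
  Y(R7) = 0.0008000 S between n1,n0
  Y(R8) = 0.1152 S between n2,n1
  Y(R9) = 0.8475 S between n2,n0
  Y(R10) = 0.006369 S between n4,n3
  Y(R11) = 0.02674 S between n4,n2
  Y(R12) = 0.0006452 S between n1,n4
  Y(R13) = 0.1529 S between n4,n3
  Y(R14) = 0.01200 S between n3,n1
  Y(R15) = 0.6452 S between n3,n4
  Y(R16) = 0.001595 S between n1,n3
  Y(R17) = 0.002075 S between n2,n1
  Y(R18) = 0.02457 S between n2,n4
  Y(R19) = 0.02203 S between n2,n4
  Y(R20) = 0.0002740 S between n4,n1
  Imeter: injects 0.478 A into n2 (from n3)
Assemble and solve the 4×4 MNA system:
  V(n1)=-1.145  V(n2)=0.07451  V(n3)=-3.736  V(n4)=-3.494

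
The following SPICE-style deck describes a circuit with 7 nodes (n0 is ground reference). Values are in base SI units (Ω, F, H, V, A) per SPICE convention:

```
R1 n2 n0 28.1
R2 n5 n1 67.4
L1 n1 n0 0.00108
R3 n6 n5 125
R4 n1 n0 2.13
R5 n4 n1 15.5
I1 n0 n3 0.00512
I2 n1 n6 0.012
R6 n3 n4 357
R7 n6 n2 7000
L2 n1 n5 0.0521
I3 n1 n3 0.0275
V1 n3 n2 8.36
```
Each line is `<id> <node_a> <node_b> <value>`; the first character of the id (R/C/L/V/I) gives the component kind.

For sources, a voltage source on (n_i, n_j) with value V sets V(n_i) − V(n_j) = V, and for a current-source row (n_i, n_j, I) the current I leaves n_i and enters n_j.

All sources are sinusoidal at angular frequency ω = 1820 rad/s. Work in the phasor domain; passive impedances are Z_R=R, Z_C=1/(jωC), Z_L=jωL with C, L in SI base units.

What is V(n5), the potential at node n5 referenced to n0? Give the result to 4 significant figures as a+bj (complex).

MNA unknowns: 6 node voltages V₁..V_6 plus 1 source current (V1)
R1: Y=0.03559+0.000j on G[2,0]
R2: Y=0.01484+0.000j on G[5,1]
L1: Y=0.000-0.5088j on G[1,0]
R3: Y=0.008000+0.000j on G[6,5]
R4: Y=0.4695+0.000j on G[1,0]
R5: Y=0.06452+0.000j on G[4,1]
I1: z[0]−=0.00512, z[3]+=0.00512
I2: z[1]−=0.012, z[6]+=0.012
R6: Y=0.002801+0.000j on G[3,4]
R7: Y=0.0001429+0.000j on G[6,2]
L2: Y=0.000-0.01055j on G[1,5]
I3: z[1]−=0.0275, z[3]+=0.0275
V1: row V3−V2=8.36, i_V1 at 3,2
solve → V1=-0.004430-0.004876j, V2=0.2720+0.0009999j, V3=8.632+0.0009999j, V4=0.3549-0.004632j, V5=0.5235+0.3669j, V6=1.993+0.3605j
aux → i_V1=0.009435-1.578e-05j

0.5235+0.3669j V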